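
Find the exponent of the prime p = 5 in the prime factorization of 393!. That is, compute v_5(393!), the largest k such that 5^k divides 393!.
v_5(393!) = 96

Legendre's formula: v_p(n!) = Σ_{k ≥ 1} ⌊n / p^k⌋. For p = 5, n = 393, the terms are:
  ⌊393/5^1⌋ = ⌊393/5⌋ = 78
  ⌊393/5^2⌋ = ⌊393/25⌋ = 15
  ⌊393/5^3⌋ = ⌊393/125⌋ = 3
(the next term ⌊393/5^4⌋ = 0, terminating the sum). Summing: v_5(393!) = 78 + 15 + 3 = 96.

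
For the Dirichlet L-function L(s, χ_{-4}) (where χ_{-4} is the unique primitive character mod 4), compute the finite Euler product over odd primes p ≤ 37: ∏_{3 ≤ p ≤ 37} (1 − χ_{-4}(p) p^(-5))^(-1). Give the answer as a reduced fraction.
∏ = 36434162976122653852428171915209665920933190877591375/36574689167094305070442169349729960875390257302863872

The odd primes p ≤ 37 are [3, 5, 7, 11, 13, 17, 19, 23, 29, 31, 37]. For each, χ(p) = 1 if p ≡ 1 mod 4, χ(p) = −1 if p ≡ 3 mod 4. Taking (1 − χ(p)/p^5)^(-1) = p^5/(p^5 − χ(p)): (1 − (-1)/3^5)^(-1) · (1 − (1)/5^5)^(-1) · (1 − (-1)/7^5)^(-1) · (1 − (-1)/11^5)^(-1) · (1 − (1)/13^5)^(-1) · (1 − (1)/17^5)^(-1) · (1 − (-1)/19^5)^(-1) · (1 − (-1)/23^5)^(-1) · (1 − (1)/29^5)^(-1) · (1 − (-1)/31^5)^(-1) · (1 − (1)/37^5)^(-1) = 36434162976122653852428171915209665920933190877591375/36574689167094305070442169349729960875390257302863872.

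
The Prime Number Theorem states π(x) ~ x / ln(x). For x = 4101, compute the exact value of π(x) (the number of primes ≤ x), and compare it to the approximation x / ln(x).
π(4101) = 565;  x/ln(x) ≈ 492.97;  relative error ≈ 12.75%.

Directly count primes up to 4101: π(4101) = 565. The PNT approximation gives 4101/ln(4101) ≈ 4101/8.31899 ≈ 492.97. Relative error (π(x) − x/ln(x)) / π(x) ≈ 12.75%; the approximation is known to undercount slightly (Li(x) is a better estimate).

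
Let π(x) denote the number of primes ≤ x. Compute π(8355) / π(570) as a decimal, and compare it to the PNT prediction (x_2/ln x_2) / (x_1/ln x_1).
π(8355)/π(570) = 1046/104 ≈ 10.0577;  PNT prediction ≈ 10.2998.

π(570) = 104 and π(8355) = 1046, so π(8355)/π(570) ≈ 10.0577. The PNT-predicted ratio is (8355/ln(8355)) / (570/ln(570)) ≈ 10.2998. The two agree to within a few percent, as expected.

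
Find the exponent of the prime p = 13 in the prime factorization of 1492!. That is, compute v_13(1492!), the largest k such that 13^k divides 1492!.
v_13(1492!) = 122

Legendre's formula: v_p(n!) = Σ_{k ≥ 1} ⌊n / p^k⌋. For p = 13, n = 1492, the terms are:
  ⌊1492/13^1⌋ = ⌊1492/13⌋ = 114
  ⌊1492/13^2⌋ = ⌊1492/169⌋ = 8
(the next term ⌊1492/13^3⌋ = 0, terminating the sum). Summing: v_13(1492!) = 114 + 8 = 122.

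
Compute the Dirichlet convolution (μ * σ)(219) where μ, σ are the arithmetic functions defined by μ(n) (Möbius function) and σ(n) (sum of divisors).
(μ * σ)(219) = 219

Divisors of 219: [1, 3, 73, 219]. For each d | 219:
  d = 1: μ(1) · σ(219/1) = 1 · 296 = 296
  d = 3: μ(3) · σ(219/3) = -1 · 74 = -74
  d = 73: μ(73) · σ(219/73) = -1 · 4 = -4
  d = 219: μ(219) · σ(219/219) = 1 · 1 = 1
Summing: (μ * σ)(219) = 296 + -74 + -4 + 1 = 219.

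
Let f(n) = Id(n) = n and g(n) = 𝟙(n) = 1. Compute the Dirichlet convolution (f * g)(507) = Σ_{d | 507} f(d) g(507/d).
(Id * 𝟙)(507) = 732

Divisors of 507: [1, 3, 13, 39, 169, 507]. For each d | 507:
  d = 1: Id(1) · 𝟙(507/1) = 1 · 1 = 1
  d = 3: Id(3) · 𝟙(507/3) = 3 · 1 = 3
  d = 13: Id(13) · 𝟙(507/13) = 13 · 1 = 13
  d = 39: Id(39) · 𝟙(507/39) = 39 · 1 = 39
  d = 169: Id(169) · 𝟙(507/169) = 169 · 1 = 169
  d = 507: Id(507) · 𝟙(507/507) = 507 · 1 = 507
Summing: (Id * 𝟙)(507) = 1 + 3 + 13 + 39 + 169 + 507 = 732.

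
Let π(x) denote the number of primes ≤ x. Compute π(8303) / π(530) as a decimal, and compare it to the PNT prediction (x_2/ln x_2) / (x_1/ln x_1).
π(8303)/π(530) = 1042/99 ≈ 10.5253;  PNT prediction ≈ 10.8895.

π(530) = 99 and π(8303) = 1042, so π(8303)/π(530) ≈ 10.5253. The PNT-predicted ratio is (8303/ln(8303)) / (530/ln(530)) ≈ 10.8895. The two agree to within a few percent, as expected.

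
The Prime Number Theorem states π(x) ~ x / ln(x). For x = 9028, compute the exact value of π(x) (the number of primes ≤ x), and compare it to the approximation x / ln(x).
π(9028) = 1121;  x/ln(x) ≈ 991.21;  relative error ≈ 11.58%.

Directly count primes up to 9028: π(9028) = 1121. The PNT approximation gives 9028/ln(9028) ≈ 9028/9.10809 ≈ 991.21. Relative error (π(x) − x/ln(x)) / π(x) ≈ 11.58%; the approximation is known to undercount slightly (Li(x) is a better estimate).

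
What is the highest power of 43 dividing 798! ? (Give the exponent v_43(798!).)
v_43(798!) = 18

Legendre's formula: v_p(n!) = Σ_{k ≥ 1} ⌊n / p^k⌋. For p = 43, n = 798, the terms are:
  ⌊798/43^1⌋ = ⌊798/43⌋ = 18
(the next term ⌊798/43^2⌋ = 0, terminating the sum). Summing: v_43(798!) = 18 = 18.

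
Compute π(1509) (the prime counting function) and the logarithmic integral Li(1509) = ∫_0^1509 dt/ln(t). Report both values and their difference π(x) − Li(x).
π(1509) = 239;  Li(1509) ≈ 249.04;  π(x) − Li(x) ≈ -10.04.

Direct count of primes ≤ 1509 gives π(1509) = 239. Numerical evaluation of the logarithmic integral gives Li(1509) ≈ 249.04. The difference π(x) − Li(x) ≈ -10.04 is typically negative for small/moderate x (Li(x) overestimates), though Littlewood's theorem shows this sign changes infinitely often.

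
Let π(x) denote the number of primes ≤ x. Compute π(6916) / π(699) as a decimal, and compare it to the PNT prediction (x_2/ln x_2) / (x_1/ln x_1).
π(6916)/π(699) = 889/125 ≈ 7.1120;  PNT prediction ≈ 7.3293.

π(699) = 125 and π(6916) = 889, so π(6916)/π(699) ≈ 7.1120. The PNT-predicted ratio is (6916/ln(6916)) / (699/ln(699)) ≈ 7.3293. The two agree to within a few percent, as expected.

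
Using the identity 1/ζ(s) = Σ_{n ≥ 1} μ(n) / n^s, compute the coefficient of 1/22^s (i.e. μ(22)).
μ(22) = 1

Factor n = 22 = 2 · 11. μ(n) = 0 if any exponent ≥ 2 (not squarefree); otherwise μ(n) = (−1)^{ω(n)} where ω(n) is the number of distinct prime factors. Applying: μ(22) = 1.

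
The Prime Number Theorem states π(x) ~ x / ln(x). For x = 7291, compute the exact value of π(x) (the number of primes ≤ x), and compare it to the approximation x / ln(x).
π(7291) = 929;  x/ln(x) ≈ 819.73;  relative error ≈ 11.76%.

Directly count primes up to 7291: π(7291) = 929. The PNT approximation gives 7291/ln(7291) ≈ 7291/8.89440 ≈ 819.73. Relative error (π(x) − x/ln(x)) / π(x) ≈ 11.76%; the approximation is known to undercount slightly (Li(x) is a better estimate).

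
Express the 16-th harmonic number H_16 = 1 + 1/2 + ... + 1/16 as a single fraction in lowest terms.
H_16 = 2436559/720720

Direct summation: H_16 = 1 + 1/2 + ... + 1/16. The least common denominator is lcm(1, ..., 16) = 720720; over this denominator the numerator is 720720 + 360360 + 240240 + 180180 + 144144 + 120120 + 102960 + 90090 + 80080 + 72072 + 65520 + 60060 + 55440 + 51480 + 48048 + 45045 = 2436559, so H_16 = 2436559/720720 (already in lowest terms) ≈ 3.38073. (The PNT-adjacent estimate ln(16) + γ ≈ 3.34980 matches within O(1/n).)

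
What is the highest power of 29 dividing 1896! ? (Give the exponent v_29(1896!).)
v_29(1896!) = 67

Legendre's formula: v_p(n!) = Σ_{k ≥ 1} ⌊n / p^k⌋. For p = 29, n = 1896, the terms are:
  ⌊1896/29^1⌋ = ⌊1896/29⌋ = 65
  ⌊1896/29^2⌋ = ⌊1896/841⌋ = 2
(the next term ⌊1896/29^3⌋ = 0, terminating the sum). Summing: v_29(1896!) = 65 + 2 = 67.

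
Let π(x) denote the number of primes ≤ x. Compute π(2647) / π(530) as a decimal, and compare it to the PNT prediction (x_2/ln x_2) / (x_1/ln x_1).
π(2647)/π(530) = 383/99 ≈ 3.8687;  PNT prediction ≈ 3.9751.

π(530) = 99 and π(2647) = 383, so π(2647)/π(530) ≈ 3.8687. The PNT-predicted ratio is (2647/ln(2647)) / (530/ln(530)) ≈ 3.9751. The two agree to within a few percent, as expected.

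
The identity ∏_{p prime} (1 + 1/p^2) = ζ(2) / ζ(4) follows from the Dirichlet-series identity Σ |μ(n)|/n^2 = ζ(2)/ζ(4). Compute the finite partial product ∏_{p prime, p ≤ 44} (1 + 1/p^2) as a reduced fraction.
∏ = 783023736407200000000/517444490765057062977

The primes p ≤ 44 are [2, 3, 5, 7, 11, 13, 17, 19, 23, 29, 31, 37, 41, 43]. For each, (1 + 1/p^2) = (p^2 + 1)/p^2. Multiplying these fractions over p ∈ [2, 3, 5, 7, 11, 13, 17, 19, 23, 29, 31, 37, 41, 43] gives 783023736407200000000/517444490765057062977. (In the limit P → ∞ this tends to ζ(2)/ζ(4).)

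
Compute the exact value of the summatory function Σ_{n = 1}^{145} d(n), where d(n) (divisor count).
Σ_{n ≤ 145} d(n) = 750

Compute d(n) for each 1 ≤ n ≤ 145: d(1) = 1, d(2) = 2, d(3) = 2, d(4) = 3, d(5) = 2, d(6) = 4, d(7) = 2, d(8) = 4, d(9) = 3, d(10) = 4, d(11) = 2, d(12) = 6, d(13) = 2, d(14) = 4, d(15) = 4, d(16) = 5, d(17) = 2, d(18) = 6, d(19) = 2, d(20) = 6, d(21) = 4, d(22) = 4, d(23) = 2, d(24) = 8, d(25) = 3, d(26) = 4, d(27) = 4, d(28) = 6, d(29) = 2, d(30) = 8, d(31) = 2, d(32) = 6, d(33) = 4, d(34) = 4, d(35) = 4, d(36) = 9, d(37) = 2, d(38) = 4, d(39) = 4, d(40) = 8, d(41) = 2, d(42) = 8, d(43) = 2, d(44) = 6, d(45) = 6, d(46) = 4, d(47) = 2, d(48) = 10, d(49) = 3, d(50) = 6, d(51) = 4, d(52) = 6, d(53) = 2, d(54) = 8, d(55) = 4, d(56) = 8, d(57) = 4, d(58) = 4, d(59) = 2, d(60) = 12, d(61) = 2, d(62) = 4, d(63) = 6, d(64) = 7, d(65) = 4, d(66) = 8, d(67) = 2, d(68) = 6, d(69) = 4, d(70) = 8, d(71) = 2, d(72) = 12, d(73) = 2, d(74) = 4, d(75) = 6, d(76) = 6, d(77) = 4, d(78) = 8, d(79) = 2, d(80) = 10, d(81) = 5, d(82) = 4, d(83) = 2, d(84) = 12, d(85) = 4, d(86) = 4, d(87) = 4, d(88) = 8, d(89) = 2, d(90) = 12, d(91) = 4, d(92) = 6, d(93) = 4, d(94) = 4, d(95) = 4, d(96) = 12, d(97) = 2, d(98) = 6, d(99) = 6, d(100) = 9, d(101) = 2, d(102) = 8, d(103) = 2, d(104) = 8, d(105) = 8, d(106) = 4, d(107) = 2, d(108) = 12, d(109) = 2, d(110) = 8, d(111) = 4, d(112) = 10, d(113) = 2, d(114) = 8, d(115) = 4, d(116) = 6, d(117) = 6, d(118) = 4, d(119) = 4, d(120) = 16, d(121) = 3, d(122) = 4, d(123) = 4, d(124) = 6, d(125) = 4, d(126) = 12, d(127) = 2, d(128) = 8, d(129) = 4, d(130) = 8, d(131) = 2, d(132) = 12, d(133) = 4, d(134) = 4, d(135) = 8, d(136) = 8, d(137) = 2, d(138) = 8, d(139) = 2, d(140) = 12, d(141) = 4, d(142) = 4, d(143) = 4, d(144) = 15, d(145) = 4. Summing all 145 values: 750. (Dirichlet's divisor formula: Σ_{n ≤ x} d(n) = x ln(x) + (2γ − 1) x + O(√x). For x = 145, the asymptotic estimate is ≈ 744.02.)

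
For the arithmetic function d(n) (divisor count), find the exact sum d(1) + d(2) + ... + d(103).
Σ_{n ≤ 103} d(n) = 494

Compute d(n) for each 1 ≤ n ≤ 103: d(1) = 1, d(2) = 2, d(3) = 2, d(4) = 3, d(5) = 2, d(6) = 4, d(7) = 2, d(8) = 4, d(9) = 3, d(10) = 4, d(11) = 2, d(12) = 6, d(13) = 2, d(14) = 4, d(15) = 4, d(16) = 5, d(17) = 2, d(18) = 6, d(19) = 2, d(20) = 6, d(21) = 4, d(22) = 4, d(23) = 2, d(24) = 8, d(25) = 3, d(26) = 4, d(27) = 4, d(28) = 6, d(29) = 2, d(30) = 8, d(31) = 2, d(32) = 6, d(33) = 4, d(34) = 4, d(35) = 4, d(36) = 9, d(37) = 2, d(38) = 4, d(39) = 4, d(40) = 8, d(41) = 2, d(42) = 8, d(43) = 2, d(44) = 6, d(45) = 6, d(46) = 4, d(47) = 2, d(48) = 10, d(49) = 3, d(50) = 6, d(51) = 4, d(52) = 6, d(53) = 2, d(54) = 8, d(55) = 4, d(56) = 8, d(57) = 4, d(58) = 4, d(59) = 2, d(60) = 12, d(61) = 2, d(62) = 4, d(63) = 6, d(64) = 7, d(65) = 4, d(66) = 8, d(67) = 2, d(68) = 6, d(69) = 4, d(70) = 8, d(71) = 2, d(72) = 12, d(73) = 2, d(74) = 4, d(75) = 6, d(76) = 6, d(77) = 4, d(78) = 8, d(79) = 2, d(80) = 10, d(81) = 5, d(82) = 4, d(83) = 2, d(84) = 12, d(85) = 4, d(86) = 4, d(87) = 4, d(88) = 8, d(89) = 2, d(90) = 12, d(91) = 4, d(92) = 6, d(93) = 4, d(94) = 4, d(95) = 4, d(96) = 12, d(97) = 2, d(98) = 6, d(99) = 6, d(100) = 9, d(101) = 2, d(102) = 8, d(103) = 2. Summing all 103 values: 494. (Dirichlet's divisor formula: Σ_{n ≤ x} d(n) = x ln(x) + (2γ − 1) x + O(√x). For x = 103, the asymptotic estimate is ≈ 493.28.)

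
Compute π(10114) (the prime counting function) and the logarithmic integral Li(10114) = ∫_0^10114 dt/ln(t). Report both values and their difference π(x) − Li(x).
π(10114) = 1242;  Li(10114) ≈ 1258.51;  π(x) − Li(x) ≈ -16.51.

Direct count of primes ≤ 10114 gives π(10114) = 1242. Numerical evaluation of the logarithmic integral gives Li(10114) ≈ 1258.51. The difference π(x) − Li(x) ≈ -16.51 is typically negative for small/moderate x (Li(x) overestimates), though Littlewood's theorem shows this sign changes infinitely often.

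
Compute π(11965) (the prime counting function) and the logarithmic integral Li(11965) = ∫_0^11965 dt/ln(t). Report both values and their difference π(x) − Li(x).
π(11965) = 1434;  Li(11965) ≈ 1457.37;  π(x) − Li(x) ≈ -23.37.

Direct count of primes ≤ 11965 gives π(11965) = 1434. Numerical evaluation of the logarithmic integral gives Li(11965) ≈ 1457.37. The difference π(x) − Li(x) ≈ -23.37 is typically negative for small/moderate x (Li(x) overestimates), though Littlewood's theorem shows this sign changes infinitely often.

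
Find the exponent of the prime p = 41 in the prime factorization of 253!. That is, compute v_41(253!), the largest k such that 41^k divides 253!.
v_41(253!) = 6

Legendre's formula: v_p(n!) = Σ_{k ≥ 1} ⌊n / p^k⌋. For p = 41, n = 253, the terms are:
  ⌊253/41^1⌋ = ⌊253/41⌋ = 6
(the next term ⌊253/41^2⌋ = 0, terminating the sum). Summing: v_41(253!) = 6 = 6.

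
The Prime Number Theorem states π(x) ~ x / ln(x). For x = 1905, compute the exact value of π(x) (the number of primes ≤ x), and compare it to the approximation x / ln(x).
π(1905) = 291;  x/ln(x) ≈ 252.24;  relative error ≈ 13.32%.

Directly count primes up to 1905: π(1905) = 291. The PNT approximation gives 1905/ln(1905) ≈ 1905/7.55224 ≈ 252.24. Relative error (π(x) − x/ln(x)) / π(x) ≈ 13.32%; the approximation is known to undercount slightly (Li(x) is a better estimate).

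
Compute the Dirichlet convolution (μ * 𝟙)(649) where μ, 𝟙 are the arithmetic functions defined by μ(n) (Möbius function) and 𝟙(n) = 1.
(μ * 𝟙)(649) = 0

Divisors of 649: [1, 11, 59, 649]. For each d | 649:
  d = 1: μ(1) · 𝟙(649/1) = 1 · 1 = 1
  d = 11: μ(11) · 𝟙(649/11) = -1 · 1 = -1
  d = 59: μ(59) · 𝟙(649/59) = -1 · 1 = -1
  d = 649: μ(649) · 𝟙(649/649) = 1 · 1 = 1
Summing: (μ * 𝟙)(649) = 1 + -1 + -1 + 1 = 0.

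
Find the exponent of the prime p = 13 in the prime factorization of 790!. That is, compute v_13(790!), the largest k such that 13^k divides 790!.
v_13(790!) = 64

Legendre's formula: v_p(n!) = Σ_{k ≥ 1} ⌊n / p^k⌋. For p = 13, n = 790, the terms are:
  ⌊790/13^1⌋ = ⌊790/13⌋ = 60
  ⌊790/13^2⌋ = ⌊790/169⌋ = 4
(the next term ⌊790/13^3⌋ = 0, terminating the sum). Summing: v_13(790!) = 60 + 4 = 64.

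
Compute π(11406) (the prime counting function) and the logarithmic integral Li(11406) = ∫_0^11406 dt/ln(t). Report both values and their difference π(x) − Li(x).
π(11406) = 1376;  Li(11406) ≈ 1397.69;  π(x) − Li(x) ≈ -21.69.

Direct count of primes ≤ 11406 gives π(11406) = 1376. Numerical evaluation of the logarithmic integral gives Li(11406) ≈ 1397.69. The difference π(x) − Li(x) ≈ -21.69 is typically negative for small/moderate x (Li(x) overestimates), though Littlewood's theorem shows this sign changes infinitely often.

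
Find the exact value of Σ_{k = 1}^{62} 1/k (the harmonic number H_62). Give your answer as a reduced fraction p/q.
H_62 = 928551009361054917576341971/197044480683803711251893600

Direct summation: H_62 = 1 + 1/2 + ... + 1/62. The least common denominator is lcm(1, ..., 62) = 591133442051411133755680800; over this denominator the numerator is 591133442051411133755680800 + 295566721025705566877840400 + 197044480683803711251893600 + 147783360512852783438920200 + 118226688410282226751136160 + 98522240341901855625946800 + 84447634578773019107954400 + 73891680256426391719460100 + 65681493561267903750631200 + 59113344205141113375568080 + 53739403822855557614152800 + 49261120170950927812973400 + 45471803234723933365821600 + 42223817289386509553977200 + 39408896136760742250378720 + 36945840128213195859730050 + 34772555414788890220922400 + 32840746780633951875315600 + 31112286423758480723983200 + 29556672102570556687784040 + 28149211526257673035984800 + 26869701911427778807076400 + 25701454002235266685029600 + 24630560085475463906486700 + 23645337682056445350227232 + 22735901617361966682910800 + 21893831187089301250210400 + 21111908644693254776988600 + 20383911794876245991575200 + 19704448068380371125189360 + 19068820711335843024376800 + 18472920064106597929865025 + 17913134607618519204717600 + 17386277707394445110461200 + 16889526915754603821590880 + 16420373390316975937657800 + 15976579514903003615018400 + 15556143211879240361991600 + 15157267744907977788607200 + 14778336051285278343892020 + 14417888830522222774528800 + 14074605763128836517992400 + 13747289350032817064085600 + 13434850955713889403538200 + 13136298712253580750126240 + 12850727001117633342514800 + 12577307277689598590546400 + 12315280042737731953243350 + 12063947796967574158279200 + 11822668841028222675113616 + 11590851804929630073640800 + 11367950808680983341455400 + 11153461170781342146333600 + 10946915593544650625105200 + 10747880764571111522830560 + 10555954322346627388494300 + 10370762141252826907994400 + 10191955897438122995787600 + 10019210882227307351791200 + 9852224034190185562594680 + 9690712164777231700912800 + 9534410355667921512188400 = 2785653028083164752729025913, so H_62 = 2785653028083164752729025913/591133442051411133755680800; reducing by gcd(2785653028083164752729025913, 591133442051411133755680800) = 3 gives 928551009361054917576341971/197044480683803711251893600 ≈ 4.71239. (The PNT-adjacent estimate ln(62) + γ ≈ 4.70435 matches within O(1/n).)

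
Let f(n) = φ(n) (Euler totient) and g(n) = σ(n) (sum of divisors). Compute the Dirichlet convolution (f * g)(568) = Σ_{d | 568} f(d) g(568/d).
(φ * σ)(568) = 4544

Divisors of 568: [1, 2, 4, 8, 71, 142, 284, 568]. For each d | 568:
  d = 1: φ(1) · σ(568/1) = 1 · 1080 = 1080
  d = 2: φ(2) · σ(568/2) = 1 · 504 = 504
  d = 4: φ(4) · σ(568/4) = 2 · 216 = 432
  d = 8: φ(8) · σ(568/8) = 4 · 72 = 288
  d = 71: φ(71) · σ(568/71) = 70 · 15 = 1050
  d = 142: φ(142) · σ(568/142) = 70 · 7 = 490
  d = 284: φ(284) · σ(568/284) = 140 · 3 = 420
  d = 568: φ(568) · σ(568/568) = 280 · 1 = 280
Summing: (φ * σ)(568) = 1080 + 504 + 432 + 288 + 1050 + 490 + 420 + 280 = 4544.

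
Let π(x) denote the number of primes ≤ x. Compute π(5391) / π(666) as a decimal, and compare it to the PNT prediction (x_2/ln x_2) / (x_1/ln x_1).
π(5391)/π(666) = 710/121 ≈ 5.8678;  PNT prediction ≈ 6.1246.

π(666) = 121 and π(5391) = 710, so π(5391)/π(666) ≈ 5.8678. The PNT-predicted ratio is (5391/ln(5391)) / (666/ln(666)) ≈ 6.1246. The two agree to within a few percent, as expected.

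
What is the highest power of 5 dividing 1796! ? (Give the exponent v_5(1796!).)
v_5(1796!) = 446

Legendre's formula: v_p(n!) = Σ_{k ≥ 1} ⌊n / p^k⌋. For p = 5, n = 1796, the terms are:
  ⌊1796/5^1⌋ = ⌊1796/5⌋ = 359
  ⌊1796/5^2⌋ = ⌊1796/25⌋ = 71
  ⌊1796/5^3⌋ = ⌊1796/125⌋ = 14
  ⌊1796/5^4⌋ = ⌊1796/625⌋ = 2
(the next term ⌊1796/5^5⌋ = 0, terminating the sum). Summing: v_5(1796!) = 359 + 71 + 14 + 2 = 446.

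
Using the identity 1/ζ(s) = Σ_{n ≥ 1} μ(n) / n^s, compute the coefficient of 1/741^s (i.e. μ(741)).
μ(741) = -1

Factor n = 741 = 3 · 13 · 19. μ(n) = 0 if any exponent ≥ 2 (not squarefree); otherwise μ(n) = (−1)^{ω(n)} where ω(n) is the number of distinct prime factors. Applying: μ(741) = -1.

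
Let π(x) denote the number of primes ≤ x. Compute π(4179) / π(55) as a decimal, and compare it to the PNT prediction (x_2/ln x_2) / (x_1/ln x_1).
π(4179)/π(55) = 574/16 ≈ 35.8750;  PNT prediction ≈ 36.5184.

π(55) = 16 and π(4179) = 574, so π(4179)/π(55) ≈ 35.8750. The PNT-predicted ratio is (4179/ln(4179)) / (55/ln(55)) ≈ 36.5184. The two agree to within a few percent, as expected.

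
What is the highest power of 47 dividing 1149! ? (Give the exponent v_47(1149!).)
v_47(1149!) = 24

Legendre's formula: v_p(n!) = Σ_{k ≥ 1} ⌊n / p^k⌋. For p = 47, n = 1149, the terms are:
  ⌊1149/47^1⌋ = ⌊1149/47⌋ = 24
(the next term ⌊1149/47^2⌋ = 0, terminating the sum). Summing: v_47(1149!) = 24 = 24.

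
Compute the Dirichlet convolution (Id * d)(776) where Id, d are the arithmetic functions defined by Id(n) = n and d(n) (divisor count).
(Id * d)(776) = 2574

Divisors of 776: [1, 2, 4, 8, 97, 194, 388, 776]. For each d | 776:
  d = 1: Id(1) · d(776/1) = 1 · 8 = 8
  d = 2: Id(2) · d(776/2) = 2 · 6 = 12
  d = 4: Id(4) · d(776/4) = 4 · 4 = 16
  d = 8: Id(8) · d(776/8) = 8 · 2 = 16
  d = 97: Id(97) · d(776/97) = 97 · 4 = 388
  d = 194: Id(194) · d(776/194) = 194 · 3 = 582
  d = 388: Id(388) · d(776/388) = 388 · 2 = 776
  d = 776: Id(776) · d(776/776) = 776 · 1 = 776
Summing: (Id * d)(776) = 8 + 12 + 16 + 16 + 388 + 582 + 776 + 776 = 2574.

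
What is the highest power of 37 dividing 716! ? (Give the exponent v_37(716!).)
v_37(716!) = 19

Legendre's formula: v_p(n!) = Σ_{k ≥ 1} ⌊n / p^k⌋. For p = 37, n = 716, the terms are:
  ⌊716/37^1⌋ = ⌊716/37⌋ = 19
(the next term ⌊716/37^2⌋ = 0, terminating the sum). Summing: v_37(716!) = 19 = 19.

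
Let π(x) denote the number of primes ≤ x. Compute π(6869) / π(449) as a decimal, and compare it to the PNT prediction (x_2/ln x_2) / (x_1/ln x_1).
π(6869)/π(449) = 884/87 ≈ 10.1609;  PNT prediction ≈ 10.5750.

π(449) = 87 and π(6869) = 884, so π(6869)/π(449) ≈ 10.1609. The PNT-predicted ratio is (6869/ln(6869)) / (449/ln(449)) ≈ 10.5750. The two agree to within a few percent, as expected.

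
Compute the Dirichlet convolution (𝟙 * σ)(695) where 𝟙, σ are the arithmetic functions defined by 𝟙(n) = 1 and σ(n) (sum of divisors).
(𝟙 * σ)(695) = 987

Divisors of 695: [1, 5, 139, 695]. For each d | 695:
  d = 1: 𝟙(1) · σ(695/1) = 1 · 840 = 840
  d = 5: 𝟙(5) · σ(695/5) = 1 · 140 = 140
  d = 139: 𝟙(139) · σ(695/139) = 1 · 6 = 6
  d = 695: 𝟙(695) · σ(695/695) = 1 · 1 = 1
Summing: (𝟙 * σ)(695) = 840 + 140 + 6 + 1 = 987.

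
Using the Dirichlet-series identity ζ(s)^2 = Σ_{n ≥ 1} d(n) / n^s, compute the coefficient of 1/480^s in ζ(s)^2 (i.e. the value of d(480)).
d(480) = 24

ζ(s)^2 = (Σ 1/m^s)(Σ 1/k^s). The coefficient of 1/n^s in the product is the number of ordered pairs (m, k) with mk = n, which equals d(n). For n = 480, divisors are [1, 2, 3, 4, 5, 6, 8, 10, 12, 15, 16, 20, 24, 30, 32, 40, 48, 60, 80, 96, 120, 160, 240, 480], so d(480) = 24.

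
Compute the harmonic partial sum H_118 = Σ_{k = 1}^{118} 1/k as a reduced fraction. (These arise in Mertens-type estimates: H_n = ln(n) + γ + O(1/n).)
H_118 = 93018884434841482250701215017315081260434614082769/17379782769567790172972927968296006432665936992320

Direct summation: H_118 = 1 + 1/2 + ... + 1/118. The least common denominator is lcm(1, ..., 118) = 955888052326228459513511038256280353796626534577600; over this denominator the numerator is 955888052326228459513511038256280353796626534577600 + 477944026163114229756755519128140176898313267288800 + 318629350775409486504503679418760117932208844859200 + 238972013081557114878377759564070088449156633644400 + 191177610465245691902702207651256070759325306915520 + 159314675387704743252251839709380058966104422429600 + 136555436046604065644787291179468621970946647796800 + 119486006540778557439188879782035044224578316822200 + 106209783591803162168167893139586705977402948286400 + 95588805232622845951351103825628035379662653457760 + 86898913847838950864864639841480032163329684961600 + 79657337693852371626125919854690029483052211214800 + 73529850178940650731808541404329257984355887275200 + 68277718023302032822393645589734310985473323898400 + 63725870155081897300900735883752023586441768971840 + 59743003270389278719594439891017522112289158411100 + 56228708960366379971383002250369432576272149092800 + 53104891795901581084083946569793352988701474143200 + 50309897490854129448079528329277913357717186030400 + 47794402616311422975675551912814017689831326728880 + 45518478682201355214929097059822873990315549265600 + 43449456923919475432432319920740016081664842480800 + 41560350101140367804935262532881754512896805851200 + 39828668846926185813062959927345014741526105607400 + 38235522093049138380540441530251214151865061383104 + 36764925089470325365904270702164628992177943637600 + 35403261197267720722722631046528901992467649428800 + 34138859011651016411196822794867155492736661949200 + 32961656976766498603914173732975184613676777054400 + 31862935077540948650450367941876011793220884485920 + 30835098462136401919790678653428398509568597889600 + 29871501635194639359797219945508761056144579205550 + 28966304615946316954954879947160010721109894987200 + 28114354480183189985691501125184716288136074546400 + 27311087209320813128957458235893724394189329559360 + 26552445897950790542041973284896676494350737071600 + 25834812225033201608473271304223793345854771204800 + 25154948745427064724039764164638956678858593015200 + 24509950059646883577269513801443085994785295758400 + 23897201308155711487837775956407008844915663364440 + 23314342739664108768622220445275130580405525233600 + 22759239341100677607464548529911436995157774632800 + 22229954705261126965430489261773961716200617083200 + 21724728461959737716216159960370008040832421240400 + 21241956718360632433633578627917341195480589657280 + 20780175050570183902467631266440877256448402925600 + 20338043666515499138585341239495326676523968820800 + 19914334423463092906531479963672507370763052803700 + 19507919435229152234969613025638374567278092542400 + 19117761046524569190270220765125607075932530691552 + 18742902986788793323794334083456477525424049697600 + 18382462544735162682952135351082314496088971818800 + 18035623628796763387047378080307176486728802539200 + 17701630598633860361361315523264450996233824714400 + 17379782769567790172972927968296006432665936992320 + 17069429505825508205598411397433577746368330974600 + 16769965830284709816026509443092637785905728676800 + 16480828488383249301957086866487592306838388527200 + 16201492412308956940906966750106446674519093806400 + 15931467538770474325225183970938005896610442242960 + 15670295939774237041205098987807874652403713681600 + 15417549231068200959895339326714199254784298944800 + 15172826227400451738309699019940957996771849755200 + 14935750817597319679898609972754380528072289602775 + 14705970035788130146361708280865851596871177455040 + 14483152307973158477477439973580005360554947493600 + 14266985855615350141992702063526572444725769172800 + 14057177240091594992845750562592358144068037273200 + 13853450033713455934978420844293918170965601950400 + 13655543604660406564478729117946862197094664779680 + 13463212004594767035401563919102540194318683585600 + 13276222948975395271020986642448338247175368535800 + 13094356881181211774157685455565484298583925131200 + 12917406112516600804236635652111896672927385602400 + 12745174031016379460180147176750404717288353794368 + 12577474372713532362019882082319478339429296507600 + 12414130549691278694980662834497147451904240708800 + 12254975029823441788634756900721542997392647879200 + 12099848763623145057133051117168105744261095374400 + 11948600654077855743918887978203504422457831682220 + 11801087065755906907574210348842967330822549809600 + 11657171369832054384311110222637565290202762616800 + 11516723522002752524259169135617835587911163067200 + 11379619670550338803732274264955718497578887316400 + 11245741792073275994276600450073886515254429818560 + 11114977352630563482715244630886980858100308541600 + 10987218992255499534638057910991728204558925684800 + 10862364230979868858108079980185004020416210620200 + 10740315194676724264196753238834610716816028478400 + 10620978359180316216816789313958670597740294828640 + 10504264311277235818829791629189893997765126753600 + 10390087525285091951233815633220438628224201462800 + 10278366154045467306596892884476132836522865963200 + 10169021833257749569292670619747663338261984410400 + 10061979498170825889615905665855582671543437206080 + 9957167211731546453265739981836253685381526401850 + 9854516003363179994984649878930725296872438500800 + 9753959717614576117484806512819187283639046271200 + 9655434871982105651651626649053336907036631662400 + 9558880523262284595135110382562803537966265345776 + 9464238141843846133797138992636439146501252817600 + 9371451493394396661897167041728238762712024848800 + 9280466527439111257412728526760003434918704219200 + 9191231272367581341476067675541157248044485909400 + 9103695736440271042985819411964574798063109853120 + 9017811814398381693523689040153588243364401269600 + 8933533199310546350593561105198881811183425556800 + 8850815299316930180680657761632225498116912357200 + 8769615158956224399206523286754865631161711326400 + 8689891384783895086486463984148003216332968496160 + 8611604075011067202824423768074597781951590401600 + 8534714752912754102799205698716788873184165487300 + 8459186303771933270031071135011330564571916235200 + 8384982915142354908013254721546318892952864338400 + 8312070020228073560987052506576350902579361170240 + 8240414244191624650978543433243796153419194263600 + 8169983353215627859089837933814361998261765252800 + 8100746206154478470453483375053223337259546903200 = 5116038643916281523788566825952329469323903774552295, so H_118 = 5116038643916281523788566825952329469323903774552295/955888052326228459513511038256280353796626534577600; reducing by gcd(5116038643916281523788566825952329469323903774552295, 955888052326228459513511038256280353796626534577600) = 55 gives 93018884434841482250701215017315081260434614082769/17379782769567790172972927968296006432665936992320 ≈ 5.35213. (The PNT-adjacent estimate ln(118) + γ ≈ 5.34790 matches within O(1/n).)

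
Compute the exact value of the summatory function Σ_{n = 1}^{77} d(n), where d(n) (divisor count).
Σ_{n ≤ 77} d(n) = 348

Compute d(n) for each 1 ≤ n ≤ 77: d(1) = 1, d(2) = 2, d(3) = 2, d(4) = 3, d(5) = 2, d(6) = 4, d(7) = 2, d(8) = 4, d(9) = 3, d(10) = 4, d(11) = 2, d(12) = 6, d(13) = 2, d(14) = 4, d(15) = 4, d(16) = 5, d(17) = 2, d(18) = 6, d(19) = 2, d(20) = 6, d(21) = 4, d(22) = 4, d(23) = 2, d(24) = 8, d(25) = 3, d(26) = 4, d(27) = 4, d(28) = 6, d(29) = 2, d(30) = 8, d(31) = 2, d(32) = 6, d(33) = 4, d(34) = 4, d(35) = 4, d(36) = 9, d(37) = 2, d(38) = 4, d(39) = 4, d(40) = 8, d(41) = 2, d(42) = 8, d(43) = 2, d(44) = 6, d(45) = 6, d(46) = 4, d(47) = 2, d(48) = 10, d(49) = 3, d(50) = 6, d(51) = 4, d(52) = 6, d(53) = 2, d(54) = 8, d(55) = 4, d(56) = 8, d(57) = 4, d(58) = 4, d(59) = 2, d(60) = 12, d(61) = 2, d(62) = 4, d(63) = 6, d(64) = 7, d(65) = 4, d(66) = 8, d(67) = 2, d(68) = 6, d(69) = 4, d(70) = 8, d(71) = 2, d(72) = 12, d(73) = 2, d(74) = 4, d(75) = 6, d(76) = 6, d(77) = 4. Summing all 77 values: 348. (Dirichlet's divisor formula: Σ_{n ≤ x} d(n) = x ln(x) + (2γ − 1) x + O(√x). For x = 77, the asymptotic estimate is ≈ 346.36.)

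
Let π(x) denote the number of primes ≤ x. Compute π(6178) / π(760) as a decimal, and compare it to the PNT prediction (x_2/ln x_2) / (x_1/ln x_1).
π(6178)/π(760) = 804/134 ≈ 6.0000;  PNT prediction ≈ 6.1775.

π(760) = 134 and π(6178) = 804, so π(6178)/π(760) ≈ 6.0000. The PNT-predicted ratio is (6178/ln(6178)) / (760/ln(760)) ≈ 6.1775. The two agree to within a few percent, as expected.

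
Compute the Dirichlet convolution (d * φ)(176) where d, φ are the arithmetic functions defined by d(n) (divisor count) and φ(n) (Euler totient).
(d * φ)(176) = 372

Divisors of 176: [1, 2, 4, 8, 11, 16, 22, 44, 88, 176]. For each d | 176:
  d = 1: d(1) · φ(176/1) = 1 · 80 = 80
  d = 2: d(2) · φ(176/2) = 2 · 40 = 80
  d = 4: d(4) · φ(176/4) = 3 · 20 = 60
  d = 8: d(8) · φ(176/8) = 4 · 10 = 40
  d = 11: d(11) · φ(176/11) = 2 · 8 = 16
  d = 16: d(16) · φ(176/16) = 5 · 10 = 50
  d = 22: d(22) · φ(176/22) = 4 · 4 = 16
  d = 44: d(44) · φ(176/44) = 6 · 2 = 12
  d = 88: d(88) · φ(176/88) = 8 · 1 = 8
  d = 176: d(176) · φ(176/176) = 10 · 1 = 10
Summing: (d * φ)(176) = 80 + 80 + 60 + 40 + 16 + 50 + 16 + 12 + 8 + 10 = 372.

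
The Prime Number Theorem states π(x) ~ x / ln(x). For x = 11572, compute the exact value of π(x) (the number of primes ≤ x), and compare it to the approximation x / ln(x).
π(11572) = 1392;  x/ln(x) ≈ 1236.81;  relative error ≈ 11.15%.

Directly count primes up to 11572: π(11572) = 1392. The PNT approximation gives 11572/ln(11572) ≈ 11572/9.35634 ≈ 1236.81. Relative error (π(x) − x/ln(x)) / π(x) ≈ 11.15%; the approximation is known to undercount slightly (Li(x) is a better estimate).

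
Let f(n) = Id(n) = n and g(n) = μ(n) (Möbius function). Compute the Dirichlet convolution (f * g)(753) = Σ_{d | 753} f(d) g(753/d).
(Id * μ)(753) = 500

Divisors of 753: [1, 3, 251, 753]. For each d | 753:
  d = 1: Id(1) · μ(753/1) = 1 · 1 = 1
  d = 3: Id(3) · μ(753/3) = 3 · -1 = -3
  d = 251: Id(251) · μ(753/251) = 251 · -1 = -251
  d = 753: Id(753) · μ(753/753) = 753 · 1 = 753
Summing: (Id * μ)(753) = 1 + -3 + -251 + 753 = 500.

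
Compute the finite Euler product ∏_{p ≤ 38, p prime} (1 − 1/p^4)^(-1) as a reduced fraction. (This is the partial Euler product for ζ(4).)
∏ = 118583889910340935015737417301254569/109564363617893205834674995200000000

The primes p ≤ 38 are [2, 3, 5, 7, 11, 13, 17, 19, 23, 29, 31, 37]. For each prime, (1 − 1/p^4)^(-1) = p^4 / (p^4 − 1). The product is (1 − 1/2^4)^(-1), (1 − 1/3^4)^(-1), (1 − 1/5^4)^(-1), (1 − 1/7^4)^(-1), (1 − 1/11^4)^(-1), (1 − 1/13^4)^(-1), (1 − 1/17^4)^(-1), (1 − 1/19^4)^(-1), (1 − 1/23^4)^(-1), (1 − 1/29^4)^(-1), (1 − 1/31^4)^(-1), (1 − 1/37^4)^(-1) = ∏ p^4 / (p^4 − 1) = 118583889910340935015737417301254569/109564363617893205834674995200000000.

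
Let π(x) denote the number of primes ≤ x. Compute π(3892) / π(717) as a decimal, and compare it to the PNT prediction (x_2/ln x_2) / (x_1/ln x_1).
π(3892)/π(717) = 539/127 ≈ 4.2441;  PNT prediction ≈ 4.3174.

π(717) = 127 and π(3892) = 539, so π(3892)/π(717) ≈ 4.2441. The PNT-predicted ratio is (3892/ln(3892)) / (717/ln(717)) ≈ 4.3174. The two agree to within a few percent, as expected.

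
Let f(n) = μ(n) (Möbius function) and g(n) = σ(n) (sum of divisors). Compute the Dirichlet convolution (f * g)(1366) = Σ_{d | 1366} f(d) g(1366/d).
(μ * σ)(1366) = 1366

Divisors of 1366: [1, 2, 683, 1366]. For each d | 1366:
  d = 1: μ(1) · σ(1366/1) = 1 · 2052 = 2052
  d = 2: μ(2) · σ(1366/2) = -1 · 684 = -684
  d = 683: μ(683) · σ(1366/683) = -1 · 3 = -3
  d = 1366: μ(1366) · σ(1366/1366) = 1 · 1 = 1
Summing: (μ * σ)(1366) = 2052 + -684 + -3 + 1 = 1366.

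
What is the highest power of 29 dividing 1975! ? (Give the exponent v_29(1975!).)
v_29(1975!) = 70

Legendre's formula: v_p(n!) = Σ_{k ≥ 1} ⌊n / p^k⌋. For p = 29, n = 1975, the terms are:
  ⌊1975/29^1⌋ = ⌊1975/29⌋ = 68
  ⌊1975/29^2⌋ = ⌊1975/841⌋ = 2
(the next term ⌊1975/29^3⌋ = 0, terminating the sum). Summing: v_29(1975!) = 68 + 2 = 70.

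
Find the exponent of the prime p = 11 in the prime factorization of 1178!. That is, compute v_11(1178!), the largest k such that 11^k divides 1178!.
v_11(1178!) = 116

Legendre's formula: v_p(n!) = Σ_{k ≥ 1} ⌊n / p^k⌋. For p = 11, n = 1178, the terms are:
  ⌊1178/11^1⌋ = ⌊1178/11⌋ = 107
  ⌊1178/11^2⌋ = ⌊1178/121⌋ = 9
(the next term ⌊1178/11^3⌋ = 0, terminating the sum). Summing: v_11(1178!) = 107 + 9 = 116.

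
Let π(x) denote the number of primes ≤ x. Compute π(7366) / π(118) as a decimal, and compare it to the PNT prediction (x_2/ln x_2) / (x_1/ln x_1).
π(7366)/π(118) = 937/30 ≈ 31.2333;  PNT prediction ≈ 33.4437.

π(118) = 30 and π(7366) = 937, so π(7366)/π(118) ≈ 31.2333. The PNT-predicted ratio is (7366/ln(7366)) / (118/ln(118)) ≈ 33.4437. The two agree to within a few percent, as expected.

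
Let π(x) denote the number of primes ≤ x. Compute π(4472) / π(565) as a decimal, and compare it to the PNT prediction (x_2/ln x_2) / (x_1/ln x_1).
π(4472)/π(565) = 607/103 ≈ 5.8932;  PNT prediction ≈ 5.9670.

π(565) = 103 and π(4472) = 607, so π(4472)/π(565) ≈ 5.8932. The PNT-predicted ratio is (4472/ln(4472)) / (565/ln(565)) ≈ 5.9670. The two agree to within a few percent, as expected.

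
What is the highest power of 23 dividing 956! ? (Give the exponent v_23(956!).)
v_23(956!) = 42

Legendre's formula: v_p(n!) = Σ_{k ≥ 1} ⌊n / p^k⌋. For p = 23, n = 956, the terms are:
  ⌊956/23^1⌋ = ⌊956/23⌋ = 41
  ⌊956/23^2⌋ = ⌊956/529⌋ = 1
(the next term ⌊956/23^3⌋ = 0, terminating the sum). Summing: v_23(956!) = 41 + 1 = 42.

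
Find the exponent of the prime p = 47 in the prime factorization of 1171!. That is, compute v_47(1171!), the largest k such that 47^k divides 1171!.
v_47(1171!) = 24

Legendre's formula: v_p(n!) = Σ_{k ≥ 1} ⌊n / p^k⌋. For p = 47, n = 1171, the terms are:
  ⌊1171/47^1⌋ = ⌊1171/47⌋ = 24
(the next term ⌊1171/47^2⌋ = 0, terminating the sum). Summing: v_47(1171!) = 24 = 24.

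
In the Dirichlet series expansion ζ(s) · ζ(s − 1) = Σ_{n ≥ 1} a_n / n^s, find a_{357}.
σ(357) = 576

In the product (Σ m^0/m^s)(Σ k / k^s) = Σ (Σ_{d | n} d) / n^s, the coefficient of 1/n^s is σ(n) = Σ_{d | n} d. For n = 357, divisors are [1, 3, 7, 17, 21, 51, 119, 357]; summing: σ(357) = 576.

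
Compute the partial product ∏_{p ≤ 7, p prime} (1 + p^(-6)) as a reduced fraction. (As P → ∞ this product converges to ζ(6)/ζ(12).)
∏ = 17446405561/17153224200

The primes p ≤ 7 are [2, 3, 5, 7]. For each, (1 + 1/p^6) = (p^6 + 1)/p^6. Multiplying these fractions over p ∈ [2, 3, 5, 7] gives 17446405561/17153224200. (In the limit P → ∞ this tends to ζ(6)/ζ(12).)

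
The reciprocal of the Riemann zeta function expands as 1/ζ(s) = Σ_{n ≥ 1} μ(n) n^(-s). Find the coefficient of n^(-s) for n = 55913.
μ(55913) = 1

Factor n = 55913 = 11 · 13 · 17 · 23. μ(n) = 0 if any exponent ≥ 2 (not squarefree); otherwise μ(n) = (−1)^{ω(n)} where ω(n) is the number of distinct prime factors. Applying: μ(55913) = 1.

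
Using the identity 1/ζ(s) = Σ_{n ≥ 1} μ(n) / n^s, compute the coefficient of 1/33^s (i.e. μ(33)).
μ(33) = 1

Factor n = 33 = 3 · 11. μ(n) = 0 if any exponent ≥ 2 (not squarefree); otherwise μ(n) = (−1)^{ω(n)} where ω(n) is the number of distinct prime factors. Applying: μ(33) = 1.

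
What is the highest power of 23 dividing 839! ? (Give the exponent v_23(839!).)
v_23(839!) = 37

Legendre's formula: v_p(n!) = Σ_{k ≥ 1} ⌊n / p^k⌋. For p = 23, n = 839, the terms are:
  ⌊839/23^1⌋ = ⌊839/23⌋ = 36
  ⌊839/23^2⌋ = ⌊839/529⌋ = 1
(the next term ⌊839/23^3⌋ = 0, terminating the sum). Summing: v_23(839!) = 36 + 1 = 37.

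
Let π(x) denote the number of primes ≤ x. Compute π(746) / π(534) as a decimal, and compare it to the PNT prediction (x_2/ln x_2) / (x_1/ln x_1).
π(746)/π(534) = 132/99 ≈ 1.3333;  PNT prediction ≈ 1.3264.

π(534) = 99 and π(746) = 132, so π(746)/π(534) ≈ 1.3333. The PNT-predicted ratio is (746/ln(746)) / (534/ln(534)) ≈ 1.3264. The two agree to within a few percent, as expected.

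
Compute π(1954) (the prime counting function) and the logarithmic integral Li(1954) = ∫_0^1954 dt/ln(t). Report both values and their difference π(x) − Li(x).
π(1954) = 297;  Li(1954) ≈ 308.75;  π(x) − Li(x) ≈ -11.75.

Direct count of primes ≤ 1954 gives π(1954) = 297. Numerical evaluation of the logarithmic integral gives Li(1954) ≈ 308.75. The difference π(x) − Li(x) ≈ -11.75 is typically negative for small/moderate x (Li(x) overestimates), though Littlewood's theorem shows this sign changes infinitely often.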